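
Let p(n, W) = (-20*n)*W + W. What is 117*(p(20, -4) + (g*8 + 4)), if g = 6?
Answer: 192816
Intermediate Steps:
p(n, W) = W - 20*W*n (p(n, W) = -20*W*n + W = W - 20*W*n)
117*(p(20, -4) + (g*8 + 4)) = 117*(-4*(1 - 20*20) + (6*8 + 4)) = 117*(-4*(1 - 400) + (48 + 4)) = 117*(-4*(-399) + 52) = 117*(1596 + 52) = 117*1648 = 192816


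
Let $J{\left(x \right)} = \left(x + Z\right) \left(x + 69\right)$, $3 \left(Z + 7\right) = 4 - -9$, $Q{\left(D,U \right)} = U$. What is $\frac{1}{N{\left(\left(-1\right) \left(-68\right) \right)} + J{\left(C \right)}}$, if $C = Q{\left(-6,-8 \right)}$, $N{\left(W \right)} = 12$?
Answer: $- \frac{3}{1916} \approx -0.0015658$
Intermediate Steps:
$C = -8$
$Z = - \frac{8}{3}$ ($Z = -7 + \frac{4 - -9}{3} = -7 + \frac{4 + 9}{3} = -7 + \frac{1}{3} \cdot 13 = -7 + \frac{13}{3} = - \frac{8}{3} \approx -2.6667$)
$J{\left(x \right)} = \left(69 + x\right) \left(- \frac{8}{3} + x\right)$ ($J{\left(x \right)} = \left(x - \frac{8}{3}\right) \left(x + 69\right) = \left(- \frac{8}{3} + x\right) \left(69 + x\right) = \left(69 + x\right) \left(- \frac{8}{3} + x\right)$)
$\frac{1}{N{\left(\left(-1\right) \left(-68\right) \right)} + J{\left(C \right)}} = \frac{1}{12 + \left(-184 + \left(-8\right)^{2} + \frac{199}{3} \left(-8\right)\right)} = \frac{1}{12 - \frac{1952}{3}} = \frac{1}{- \frac{1916}{3}} = - \frac{3}{1916}$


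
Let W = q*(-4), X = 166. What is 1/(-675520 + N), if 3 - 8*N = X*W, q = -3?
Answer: -8/5406149 ≈ -1.4798e-6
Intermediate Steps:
W = 12 (W = -3*(-4) = 12)
N = -1989/8 (N = 3/8 - 83*12/4 = 3/8 - ⅛*1992 = 3/8 - 249 = -1989/8 ≈ -248.63)
1/(-675520 + N) = 1/(-675520 - 1989/8) = 1/(-5406149/8) = -8/5406149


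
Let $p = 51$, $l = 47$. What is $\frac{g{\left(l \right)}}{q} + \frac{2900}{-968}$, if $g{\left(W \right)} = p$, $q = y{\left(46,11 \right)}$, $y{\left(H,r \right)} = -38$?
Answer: $- \frac{9973}{2299} \approx -4.338$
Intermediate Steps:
$q = -38$
$g{\left(W \right)} = 51$
$\frac{g{\left(l \right)}}{q} + \frac{2900}{-968} = \frac{51}{-38} + \frac{2900}{-968} = 51 \left(- \frac{1}{38}\right) + 2900 \left(- \frac{1}{968}\right) = - \frac{51}{38} - \frac{725}{242} = - \frac{9973}{2299}$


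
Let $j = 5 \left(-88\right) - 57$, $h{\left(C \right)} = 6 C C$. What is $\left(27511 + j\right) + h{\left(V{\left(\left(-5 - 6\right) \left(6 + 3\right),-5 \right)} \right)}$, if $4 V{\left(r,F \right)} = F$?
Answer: $\frac{216187}{8} \approx 27023.0$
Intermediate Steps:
$V{\left(r,F \right)} = \frac{F}{4}$
$h{\left(C \right)} = 6 C^{2}$
$j = -497$ ($j = -440 - 57 = -497$)
$\left(27511 + j\right) + h{\left(V{\left(\left(-5 - 6\right) \left(6 + 3\right),-5 \right)} \right)} = \left(27511 - 497\right) + 6 \left(\frac{1}{4} \left(-5\right)\right)^{2} = 27014 + 6 \left(- \frac{5}{4}\right)^{2} = 27014 + 6 \cdot \frac{25}{16} = 27014 + \frac{75}{8} = \frac{216187}{8}$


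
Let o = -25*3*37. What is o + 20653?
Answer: 17878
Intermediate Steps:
o = -2775 (o = -75*37 = -2775)
o + 20653 = -2775 + 20653 = 17878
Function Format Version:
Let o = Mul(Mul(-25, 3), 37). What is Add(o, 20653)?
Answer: 17878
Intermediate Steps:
o = -2775 (o = Mul(-75, 37) = -2775)
Add(o, 20653) = Add(-2775, 20653) = 17878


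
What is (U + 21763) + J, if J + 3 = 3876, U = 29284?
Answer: 54920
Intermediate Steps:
J = 3873 (J = -3 + 3876 = 3873)
(U + 21763) + J = (29284 + 21763) + 3873 = 51047 + 3873 = 54920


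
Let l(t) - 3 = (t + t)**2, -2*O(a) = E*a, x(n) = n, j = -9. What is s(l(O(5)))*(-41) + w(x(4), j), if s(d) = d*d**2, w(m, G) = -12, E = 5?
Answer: -10154599244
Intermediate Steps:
O(a) = -5*a/2
l(t) = 3 + 4*t**2 (l(t) = 3 + (t + t)**2 = 3 + (2*t)**2 = 3 + 4*t**2)
s(d) = d**3
s(l(O(5)))*(-41) + w(x(4), j) = (3 + 4*(-5/2*5)**2)**3*(-41) - 12 = (3 + 4*(-25/2)**2)**3*(-41) - 12 = (3 + 4*(625/4))**3*(-41) - 12 = (3 + 625)**3*(-41) - 12 = 628**3*(-41) - 12 = 247673152*(-41) - 12 = -10154599232 - 12 = -10154599244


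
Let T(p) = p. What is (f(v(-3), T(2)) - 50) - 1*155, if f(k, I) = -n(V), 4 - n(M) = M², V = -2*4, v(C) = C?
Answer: -145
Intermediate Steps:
V = -8
n(M) = 4 - M²
f(k, I) = 60 (f(k, I) = -(4 - 1*(-8)²) = -(4 - 1*64) = -(4 - 64) = -1*(-60) = 60)
(f(v(-3), T(2)) - 50) - 1*155 = (60 - 50) - 1*155 = 10 - 155 = -145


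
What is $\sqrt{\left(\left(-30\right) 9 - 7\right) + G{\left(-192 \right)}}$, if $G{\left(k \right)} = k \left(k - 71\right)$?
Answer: $\sqrt{50219} \approx 224.1$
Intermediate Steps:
$G{\left(k \right)} = k \left(-71 + k\right)$
$\sqrt{\left(\left(-30\right) 9 - 7\right) + G{\left(-192 \right)}} = \sqrt{\left(\left(-30\right) 9 - 7\right) - 192 \left(-71 - 192\right)} = \sqrt{\left(-270 - 7\right) - -50496} = \sqrt{-277 + 50496} = \sqrt{50219}$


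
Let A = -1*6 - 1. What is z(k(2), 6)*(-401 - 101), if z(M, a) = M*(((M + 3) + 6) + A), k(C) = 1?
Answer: -1506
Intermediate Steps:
A = -7 (A = -6 - 1 = -7)
z(M, a) = M*(2 + M) (z(M, a) = M*(((M + 3) + 6) - 7) = M*(((3 + M) + 6) - 7) = M*((9 + M) - 7) = M*(2 + M))
z(k(2), 6)*(-401 - 101) = (1*(2 + 1))*(-401 - 101) = (1*3)*(-502) = 3*(-502) = -1506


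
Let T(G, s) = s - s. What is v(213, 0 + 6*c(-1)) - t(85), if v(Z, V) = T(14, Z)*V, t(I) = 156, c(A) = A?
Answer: -156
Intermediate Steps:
T(G, s) = 0
v(Z, V) = 0 (v(Z, V) = 0*V = 0)
v(213, 0 + 6*c(-1)) - t(85) = 0 - 1*156 = 0 - 156 = -156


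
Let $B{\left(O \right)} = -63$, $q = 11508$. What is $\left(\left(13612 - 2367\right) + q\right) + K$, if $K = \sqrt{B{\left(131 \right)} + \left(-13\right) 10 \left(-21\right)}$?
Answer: $22753 + \sqrt{2667} \approx 22805.0$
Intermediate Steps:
$K = \sqrt{2667}$ ($K = \sqrt{-63 + \left(-13\right) 10 \left(-21\right)} = \sqrt{-63 - -2730} = \sqrt{-63 + 2730} = \sqrt{2667} \approx 51.643$)
$\left(\left(13612 - 2367\right) + q\right) + K = \left(\left(13612 - 2367\right) + 11508\right) + \sqrt{2667} = \left(11245 + 11508\right) + \sqrt{2667} = 22753 + \sqrt{2667}$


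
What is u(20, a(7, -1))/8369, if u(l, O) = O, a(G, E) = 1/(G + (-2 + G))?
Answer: 1/100428 ≈ 9.9574e-6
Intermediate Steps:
a(G, E) = 1/(-2 + 2*G)
u(20, a(7, -1))/8369 = (1/(2*(-1 + 7)))/8369 = ((½)/6)*(1/8369) = ((½)*(⅙))*(1/8369) = (1/12)*(1/8369) = 1/100428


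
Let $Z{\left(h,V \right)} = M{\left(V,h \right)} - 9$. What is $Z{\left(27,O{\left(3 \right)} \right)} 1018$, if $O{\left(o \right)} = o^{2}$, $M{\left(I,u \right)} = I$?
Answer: $0$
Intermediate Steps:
$Z{\left(h,V \right)} = -9 + V$ ($Z{\left(h,V \right)} = V - 9 = -9 + V$)
$Z{\left(27,O{\left(3 \right)} \right)} 1018 = \left(-9 + 3^{2}\right) 1018 = \left(-9 + 9\right) 1018 = 0 \cdot 1018 = 0$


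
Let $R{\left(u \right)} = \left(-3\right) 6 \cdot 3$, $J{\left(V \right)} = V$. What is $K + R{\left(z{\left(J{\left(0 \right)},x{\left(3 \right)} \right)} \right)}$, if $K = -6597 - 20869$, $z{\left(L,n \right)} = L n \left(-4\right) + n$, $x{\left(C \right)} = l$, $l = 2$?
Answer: $-27520$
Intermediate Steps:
$x{\left(C \right)} = 2$
$z{\left(L,n \right)} = n - 4 L n$ ($z{\left(L,n \right)} = - 4 L n + n = n - 4 L n$)
$R{\left(u \right)} = -54$ ($R{\left(u \right)} = \left(-18\right) 3 = -54$)
$K = -27466$ ($K = -6597 - 20869 = -27466$)
$K + R{\left(z{\left(J{\left(0 \right)},x{\left(3 \right)} \right)} \right)} = -27466 - 54 = -27520$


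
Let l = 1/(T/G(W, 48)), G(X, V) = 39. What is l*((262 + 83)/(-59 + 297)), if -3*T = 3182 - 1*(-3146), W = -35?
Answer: -40365/1506064 ≈ -0.026802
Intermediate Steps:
T = -6328/3 (T = -(3182 - 1*(-3146))/3 = -(3182 + 3146)/3 = -⅓*6328 = -6328/3 ≈ -2109.3)
l = -117/6328 (l = 1/(-6328/3/39) = 1/(-6328/3*1/39) = 1/(-6328/117) = -117/6328 ≈ -0.018489)
l*((262 + 83)/(-59 + 297)) = -117*(262 + 83)/(6328*(-59 + 297)) = -40365/(6328*238) = -117/6328*345/238 = -40365/1506064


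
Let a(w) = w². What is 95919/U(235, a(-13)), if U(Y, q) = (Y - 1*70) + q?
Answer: 95919/334 ≈ 287.18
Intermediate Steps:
U(Y, q) = -70 + Y + q (U(Y, q) = (Y - 70) + q = (-70 + Y) + q = -70 + Y + q)
95919/U(235, a(-13)) = 95919/(-70 + 235 + (-13)²) = 95919/(-70 + 235 + 169) = 95919/334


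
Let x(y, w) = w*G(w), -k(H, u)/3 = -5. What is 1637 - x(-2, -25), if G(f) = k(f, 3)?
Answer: 2012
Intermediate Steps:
k(H, u) = 15 (k(H, u) = -3*(-5) = 15)
G(f) = 15
x(y, w) = 15*w (x(y, w) = w*15 = 15*w)
1637 - x(-2, -25) = 1637 - 15*(-25) = 1637 - 1*(-375) = 1637 + 375 = 2012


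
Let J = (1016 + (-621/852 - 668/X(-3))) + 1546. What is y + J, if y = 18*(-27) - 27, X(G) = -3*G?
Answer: 5045669/2556 ≈ 1974.0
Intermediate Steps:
J = 6356897/2556 (J = (1016 + (-621/852 - 668/((-3*(-3))))) + 1546 = (1016 + (-621*1/852 - 668/9)) + 1546 = (1016 + (-207/284 - 668*⅑)) + 1546 = (1016 + (-207/284 - 668/9)) + 1546 = (1016 - 191575/2556) + 1546 = 2405321/2556 + 1546 = 6356897/2556 ≈ 2487.0)
y = -513 (y = -486 - 27 = -513)
y + J = -513 + 6356897/2556 = 5045669/2556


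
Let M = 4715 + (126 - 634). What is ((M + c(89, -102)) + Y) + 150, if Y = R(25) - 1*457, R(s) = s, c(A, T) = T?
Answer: 3823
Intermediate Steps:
M = 4207 (M = 4715 - 508 = 4207)
Y = -432 (Y = 25 - 1*457 = 25 - 457 = -432)
((M + c(89, -102)) + Y) + 150 = ((4207 - 102) - 432) + 150 = (4105 - 432) + 150 = 3673 + 150 = 3823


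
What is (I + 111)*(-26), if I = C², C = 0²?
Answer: -2886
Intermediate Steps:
C = 0
I = 0 (I = 0² = 0)
(I + 111)*(-26) = (0 + 111)*(-26) = 111*(-26) = -2886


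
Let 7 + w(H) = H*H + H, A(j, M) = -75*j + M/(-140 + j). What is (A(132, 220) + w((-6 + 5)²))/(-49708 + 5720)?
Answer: 19865/87976 ≈ 0.22580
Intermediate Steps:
A(j, M) = -75*j + M/(-140 + j)
w(H) = -7 + H + H² (w(H) = -7 + (H*H + H) = -7 + (H² + H) = -7 + (H + H²) = -7 + H + H²)
(A(132, 220) + w((-6 + 5)²))/(-49708 + 5720) = ((220 - 75*132² + 10500*132)/(-140 + 132) + (-7 + (-6 + 5)² + ((-6 + 5)²)²))/(-49708 + 5720) = ((220 - 75*17424 + 1386000)/(-8) + (-7 + (-1)² + ((-1)²)²))/(-43988) = (-(220 - 1306800 + 1386000)/8 + (-7 + 1 + 1²))*(-1/43988) = (-⅛*79420 + (-7 + 1 + 1))*(-1/43988) = (-19855/2 - 5)*(-1/43988) = -19865/2*(-1/43988) = 19865/87976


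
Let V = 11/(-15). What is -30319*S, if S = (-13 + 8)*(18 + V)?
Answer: 7852621/3 ≈ 2.6175e+6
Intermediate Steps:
V = -11/15 (V = 11*(-1/15) = -11/15 ≈ -0.73333)
S = -259/3 (S = (-13 + 8)*(18 - 11/15) = -5*259/15 = -259/3 ≈ -86.333)
-30319*S = -30319*(-259/3) = 7852621/3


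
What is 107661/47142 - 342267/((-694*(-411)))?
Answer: 404817410/373513923 ≈ 1.0838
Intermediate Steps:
107661/47142 - 342267/((-694*(-411))) = 107661*(1/47142) - 342267/285234 = 35887/15714 - 342267*1/285234 = 35887/15714 - 114089/95078 = 404817410/373513923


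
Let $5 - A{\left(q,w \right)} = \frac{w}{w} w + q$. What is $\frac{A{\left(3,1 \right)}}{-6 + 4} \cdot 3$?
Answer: $- \frac{3}{2} \approx -1.5$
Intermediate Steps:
$A{\left(q,w \right)} = 5 - q - w$ ($A{\left(q,w \right)} = 5 - \left(\frac{w}{w} w + q\right) = 5 - \left(1 w + q\right) = 5 - \left(w + q\right) = 5 - \left(q + w\right) = 5 - q - w$)
$\frac{A{\left(3,1 \right)}}{-6 + 4} \cdot 3 = \frac{5 - 3 - 1}{-6 + 4} \cdot 3 = \frac{5 - 3 - 1}{-2} \cdot 3 = \left(- \frac{1}{2}\right) 1 \cdot 3 = \left(- \frac{1}{2}\right) 3 = - \frac{3}{2}$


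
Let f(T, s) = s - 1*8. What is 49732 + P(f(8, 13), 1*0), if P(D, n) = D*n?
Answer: 49732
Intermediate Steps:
f(T, s) = -8 + s (f(T, s) = s - 8 = -8 + s)
49732 + P(f(8, 13), 1*0) = 49732 + (-8 + 13)*(1*0) = 49732 + 5*0 = 49732 + 0 = 49732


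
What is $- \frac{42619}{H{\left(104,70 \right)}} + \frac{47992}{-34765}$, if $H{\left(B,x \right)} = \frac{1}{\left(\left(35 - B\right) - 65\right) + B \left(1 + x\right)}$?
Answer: $- \frac{10741959176742}{34765} \approx -3.0899 \cdot 10^{8}$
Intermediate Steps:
$H{\left(B,x \right)} = \frac{1}{-30 - B + B \left(1 + x\right)}$ ($H{\left(B,x \right)} = \frac{1}{\left(\left(35 - B\right) - 65\right) + B \left(1 + x\right)} = \frac{1}{\left(-30 - B\right) + B \left(1 + x\right)} = \frac{1}{-30 - B + B \left(1 + x\right)}$)
$- \frac{42619}{H{\left(104,70 \right)}} + \frac{47992}{-34765} = - \frac{42619}{\frac{1}{-30 + 104 \cdot 70}} + \frac{47992}{-34765} = - \frac{42619}{\frac{1}{-30 + 7280}} + 47992 \left(- \frac{1}{34765}\right) = - \frac{42619}{\frac{1}{7250}} - \frac{47992}{34765} = - 42619 \frac{1}{\frac{1}{7250}} - \frac{47992}{34765} = \left(-42619\right) 7250 - \frac{47992}{34765} = -308987750 - \frac{47992}{34765} = - \frac{10741959176742}{34765}$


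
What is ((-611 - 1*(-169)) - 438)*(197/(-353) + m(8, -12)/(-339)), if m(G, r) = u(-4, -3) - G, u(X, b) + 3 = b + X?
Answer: 17725840/39889 ≈ 444.38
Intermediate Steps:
u(X, b) = -3 + X + b (u(X, b) = -3 + (b + X) = -3 + (X + b) = -3 + X + b)
m(G, r) = -10 - G (m(G, r) = (-3 - 4 - 3) - G = -10 - G)
((-611 - 1*(-169)) - 438)*(197/(-353) + m(8, -12)/(-339)) = ((-611 - 1*(-169)) - 438)*(197/(-353) + (-10 - 1*8)/(-339)) = ((-611 + 169) - 438)*(197*(-1/353) + (-10 - 8)*(-1/339)) = (-442 - 438)*(-197/353 - 18*(-1/339)) = -880*(-197/353 + 6/113) = -880*(-20143/39889) = 17725840/39889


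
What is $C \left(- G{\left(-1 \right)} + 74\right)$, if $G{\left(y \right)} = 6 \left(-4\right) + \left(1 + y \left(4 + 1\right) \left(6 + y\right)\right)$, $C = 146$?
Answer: $17812$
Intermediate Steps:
$G{\left(y \right)} = -23 + y \left(30 + 5 y\right)$ ($G{\left(y \right)} = -24 + \left(1 + y 5 \left(6 + y\right)\right) = -24 + \left(1 + y \left(30 + 5 y\right)\right) = -23 + y \left(30 + 5 y\right)$)
$C \left(- G{\left(-1 \right)} + 74\right) = 146 \left(- (-23 + 5 \left(-1\right)^{2} + 30 \left(-1\right)) + 74\right) = 146 \left(- (-23 + 5 \cdot 1 - 30) + 74\right) = 146 \left(- (-23 + 5 - 30) + 74\right) = 146 \left(\left(-1\right) \left(-48\right) + 74\right) = 146 \left(48 + 74\right) = 146 \cdot 122 = 17812$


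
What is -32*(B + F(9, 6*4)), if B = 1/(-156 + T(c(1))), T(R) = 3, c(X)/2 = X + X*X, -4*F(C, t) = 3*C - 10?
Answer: 20840/153 ≈ 136.21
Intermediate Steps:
F(C, t) = 5/2 - 3*C/4 (F(C, t) = -(3*C - 10)/4 = -(-10 + 3*C)/4 = 5/2 - 3*C/4)
c(X) = 2*X + 2*X**2 (c(X) = 2*(X + X*X) = 2*(X + X**2) = 2*X + 2*X**2)
B = -1/153 (B = 1/(-156 + 3) = 1/(-153) = -1/153 ≈ -0.0065359)
-32*(B + F(9, 6*4)) = -32*(-1/153 + (5/2 - 3/4*9)) = -32*(-1/153 + (5/2 - 27/4)) = -32*(-1/153 - 17/4) = -32*(-2605/612) = 20840/153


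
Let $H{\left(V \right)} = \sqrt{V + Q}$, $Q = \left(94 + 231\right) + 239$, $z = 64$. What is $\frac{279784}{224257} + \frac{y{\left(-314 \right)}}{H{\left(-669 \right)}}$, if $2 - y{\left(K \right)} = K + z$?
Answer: $\frac{279784}{224257} - \frac{12 i \sqrt{105}}{5} \approx 1.2476 - 24.593 i$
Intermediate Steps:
$Q = 564$ ($Q = 325 + 239 = 564$)
$y{\left(K \right)} = -62 - K$ ($y{\left(K \right)} = 2 - \left(K + 64\right) = 2 - \left(64 + K\right) = -62 - K$)
$H{\left(V \right)} = \sqrt{564 + V}$ ($H{\left(V \right)} = \sqrt{V + 564} = \sqrt{564 + V}$)
$\frac{279784}{224257} + \frac{y{\left(-314 \right)}}{H{\left(-669 \right)}} = \frac{279784}{224257} + \frac{-62 - -314}{\sqrt{564 - 669}} = 279784 \cdot \frac{1}{224257} + \frac{-62 + 314}{\sqrt{-105}} = \frac{279784}{224257} + \frac{252}{i \sqrt{105}} = \frac{279784}{224257} + 252 \left(- \frac{i \sqrt{105}}{105}\right) = \frac{279784}{224257} - \frac{12 i \sqrt{105}}{5}$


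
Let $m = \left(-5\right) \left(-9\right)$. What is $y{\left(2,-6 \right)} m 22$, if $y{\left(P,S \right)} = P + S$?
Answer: $-3960$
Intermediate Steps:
$m = 45$
$y{\left(2,-6 \right)} m 22 = \left(2 - 6\right) 45 \cdot 22 = \left(-4\right) 45 \cdot 22 = \left(-180\right) 22 = -3960$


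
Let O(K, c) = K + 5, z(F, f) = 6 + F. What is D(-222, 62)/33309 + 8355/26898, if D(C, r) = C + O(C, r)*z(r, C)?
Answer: -41527183/298648494 ≈ -0.13905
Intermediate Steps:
O(K, c) = 5 + K
D(C, r) = C + (5 + C)*(6 + r)
D(-222, 62)/33309 + 8355/26898 = (-222 + (5 - 222)*(6 + 62))/33309 + 8355/26898 = (-222 - 217*68)*(1/33309) + 8355*(1/26898) = (-222 - 14756)*(1/33309) + 2785/8966 = -14978*1/33309 + 2785/8966 = -14978/33309 + 2785/8966 = -41527183/298648494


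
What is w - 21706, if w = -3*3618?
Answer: -32560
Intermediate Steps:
w = -10854
w - 21706 = -10854 - 21706 = -32560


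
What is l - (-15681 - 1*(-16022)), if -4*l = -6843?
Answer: 5479/4 ≈ 1369.8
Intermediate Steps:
l = 6843/4 (l = -¼*(-6843) = 6843/4 ≈ 1710.8)
l - (-15681 - 1*(-16022)) = 6843/4 - (-15681 - 1*(-16022)) = 6843/4 - (-15681 + 16022) = 6843/4 - 1*341 = 6843/4 - 341 = 5479/4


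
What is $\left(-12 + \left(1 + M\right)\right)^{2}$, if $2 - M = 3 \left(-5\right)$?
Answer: $36$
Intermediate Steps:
$M = 17$ ($M = 2 - 3 \left(-5\right) = 2 - -15 = 2 + 15 = 17$)
$\left(-12 + \left(1 + M\right)\right)^{2} = \left(-12 + \left(1 + 17\right)\right)^{2} = \left(-12 + 18\right)^{2} = 6^{2} = 36$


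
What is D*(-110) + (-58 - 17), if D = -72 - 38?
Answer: 12025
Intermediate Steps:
D = -110
D*(-110) + (-58 - 17) = -110*(-110) + (-58 - 17) = 12100 - 75 = 12025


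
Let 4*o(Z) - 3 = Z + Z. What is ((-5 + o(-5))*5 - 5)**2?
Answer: 24025/16 ≈ 1501.6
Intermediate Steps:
o(Z) = 3/4 + Z/2 (o(Z) = 3/4 + (Z + Z)/4 = 3/4 + (2*Z)/4 = 3/4 + Z/2)
((-5 + o(-5))*5 - 5)**2 = ((-5 + (3/4 + (1/2)*(-5)))*5 - 5)**2 = ((-5 + (3/4 - 5/2))*5 - 5)**2 = ((-5 - 7/4)*5 - 5)**2 = (-27/4*5 - 5)**2 = (-135/4 - 5)**2 = (-155/4)**2 = 24025/16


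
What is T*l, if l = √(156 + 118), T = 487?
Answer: 487*√274 ≈ 8061.3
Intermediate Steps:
l = √274 ≈ 16.553
T*l = 487*√274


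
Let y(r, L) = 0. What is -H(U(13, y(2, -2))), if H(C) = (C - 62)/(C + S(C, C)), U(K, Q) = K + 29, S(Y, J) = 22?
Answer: 5/16 ≈ 0.31250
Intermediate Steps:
U(K, Q) = 29 + K
H(C) = (-62 + C)/(22 + C) (H(C) = (C - 62)/(C + 22) = (-62 + C)/(22 + C))
-H(U(13, y(2, -2))) = -(-62 + (29 + 13))/(22 + (29 + 13)) = -(-62 + 42)/(22 + 42) = -(-20)/64 = -1*(-5/16) = 5/16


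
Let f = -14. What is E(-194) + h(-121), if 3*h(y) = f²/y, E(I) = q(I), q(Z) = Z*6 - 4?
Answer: -424180/363 ≈ -1168.5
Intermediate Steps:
q(Z) = -4 + 6*Z (q(Z) = 6*Z - 4 = -4 + 6*Z)
E(I) = -4 + 6*I
h(y) = 196/(3*y) (h(y) = ((-14)²/y)/3 = (196/y)/3 = 196/(3*y))
E(-194) + h(-121) = (-4 + 6*(-194)) + (196/3)/(-121) = (-4 - 1164) + (196/3)*(-1/121) = -1168 - 196/363 = -424180/363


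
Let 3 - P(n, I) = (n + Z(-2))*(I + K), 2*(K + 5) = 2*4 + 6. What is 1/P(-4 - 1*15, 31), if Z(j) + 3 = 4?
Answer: 1/597 ≈ 0.0016750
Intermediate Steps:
K = 2 (K = -5 + (2*4 + 6)/2 = -5 + (8 + 6)/2 = -5 + (½)*14 = -5 + 7 = 2)
Z(j) = 1 (Z(j) = -3 + 4 = 1)
P(n, I) = 3 - (1 + n)*(2 + I) (P(n, I) = 3 - (n + 1)*(I + 2) = 3 - (1 + n)*(2 + I))
1/P(-4 - 1*15, 31) = 1/(1 - 1*31 - 2*(-4 - 1*15) - 1*31*(-4 - 1*15)) = 1/(1 - 31 - 2*(-4 - 15) - 1*31*(-4 - 15)) = 1/(1 - 31 - 2*(-19) - 1*31*(-19)) = 1/(1 - 31 + 38 + 589) = 1/597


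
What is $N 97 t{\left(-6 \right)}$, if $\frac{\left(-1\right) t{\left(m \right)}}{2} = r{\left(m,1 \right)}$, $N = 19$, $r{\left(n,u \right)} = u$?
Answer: $-3686$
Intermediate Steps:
$t{\left(m \right)} = -2$ ($t{\left(m \right)} = \left(-2\right) 1 = -2$)
$N 97 t{\left(-6 \right)} = 19 \cdot 97 \left(-2\right) = 1843 \left(-2\right) = -3686$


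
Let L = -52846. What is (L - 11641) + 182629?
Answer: 118142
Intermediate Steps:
(L - 11641) + 182629 = (-52846 - 11641) + 182629 = -64487 + 182629 = 118142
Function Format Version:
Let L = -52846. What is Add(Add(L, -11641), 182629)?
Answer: 118142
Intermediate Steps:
Add(Add(L, -11641), 182629) = Add(Add(-52846, -11641), 182629) = Add(-64487, 182629) = 118142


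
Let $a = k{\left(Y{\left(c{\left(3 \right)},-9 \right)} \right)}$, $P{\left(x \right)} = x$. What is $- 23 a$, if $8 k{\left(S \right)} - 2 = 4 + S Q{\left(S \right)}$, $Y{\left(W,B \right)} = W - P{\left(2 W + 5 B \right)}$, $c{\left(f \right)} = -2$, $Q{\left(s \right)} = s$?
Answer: $- \frac{50945}{8} \approx -6368.1$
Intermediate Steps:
$Y{\left(W,B \right)} = - W - 5 B$ ($Y{\left(W,B \right)} = W - \left(2 W + 5 B\right) = - W - 5 B$)
$k{\left(S \right)} = \frac{3}{4} + \frac{S^{2}}{8}$ ($k{\left(S \right)} = \frac{1}{4} + \frac{4 + S S}{8} = \frac{1}{4} + \frac{4 + S^{2}}{8} = \frac{1}{4} + \left(\frac{1}{2} + \frac{S^{2}}{8}\right) = \frac{3}{4} + \frac{S^{2}}{8}$)
$a = \frac{2215}{8}$ ($a = \frac{3}{4} + \frac{\left(\left(-1\right) \left(-2\right) - -45\right)^{2}}{8} = \frac{3}{4} + \frac{\left(2 + 45\right)^{2}}{8} = \frac{3}{4} + \frac{47^{2}}{8} = \frac{3}{4} + \frac{1}{8} \cdot 2209 = \frac{3}{4} + \frac{2209}{8} = \frac{2215}{8} \approx 276.88$)
$- 23 a = \left(-23\right) \frac{2215}{8} = - \frac{50945}{8}$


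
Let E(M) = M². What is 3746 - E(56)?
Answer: 610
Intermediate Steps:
3746 - E(56) = 3746 - 1*56² = 3746 - 1*3136 = 3746 - 3136 = 610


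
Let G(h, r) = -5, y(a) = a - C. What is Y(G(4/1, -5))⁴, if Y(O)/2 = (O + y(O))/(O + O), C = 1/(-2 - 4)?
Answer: 12117361/810000 ≈ 14.960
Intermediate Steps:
C = -⅙ (C = 1/(-6) = -⅙ ≈ -0.16667)
y(a) = ⅙ + a (y(a) = a - 1*(-⅙) = a + ⅙ = ⅙ + a)
Y(O) = (⅙ + 2*O)/O (Y(O) = 2*((O + (⅙ + O))/(O + O)) = 2*((⅙ + 2*O)/((2*O))) = 2*((⅙ + 2*O)*(1/(2*O))) = 2*((⅙ + 2*O)/(2*O)) = (⅙ + 2*O)/O)
Y(G(4/1, -5))⁴ = (2 + (⅙)/(-5))⁴ = (2 + (⅙)*(-⅕))⁴ = (2 - 1/30)⁴ = (59/30)⁴ = 12117361/810000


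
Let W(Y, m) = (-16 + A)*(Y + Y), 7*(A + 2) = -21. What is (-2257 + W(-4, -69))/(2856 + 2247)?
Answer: -2089/5103 ≈ -0.40937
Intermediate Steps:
A = -5 (A = -2 + (⅐)*(-21) = -2 - 3 = -5)
W(Y, m) = -42*Y (W(Y, m) = (-16 - 5)*(Y + Y) = -42*Y)
(-2257 + W(-4, -69))/(2856 + 2247) = (-2257 - 42*(-4))/(2856 + 2247) = (-2257 + 168)/5103 = -2089*1/5103 = -2089/5103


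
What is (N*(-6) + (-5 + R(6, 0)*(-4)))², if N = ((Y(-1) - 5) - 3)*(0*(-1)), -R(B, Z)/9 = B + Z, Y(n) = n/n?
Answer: 44521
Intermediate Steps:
Y(n) = 1
R(B, Z) = -9*B - 9*Z (R(B, Z) = -9*(B + Z) = -9*B - 9*Z)
N = 0 (N = ((1 - 5) - 3)*(0*(-1)) = (-4 - 3)*0 = -7*0 = 0)
(N*(-6) + (-5 + R(6, 0)*(-4)))² = (0*(-6) + (-5 + (-9*6 - 9*0)*(-4)))² = (0 + (-5 + (-54 + 0)*(-4)))² = (0 + (-5 - 54*(-4)))² = (0 + (-5 + 216))² = (0 + 211)² = 211² = 44521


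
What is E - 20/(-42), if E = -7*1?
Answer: -137/21 ≈ -6.5238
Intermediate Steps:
E = -7
E - 20/(-42) = -7 - 20/(-42) = -7 - 1/42*(-20) = -7 + 10/21 = -137/21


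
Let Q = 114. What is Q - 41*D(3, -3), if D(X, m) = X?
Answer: -9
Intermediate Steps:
Q - 41*D(3, -3) = 114 - 41*3 = 114 - 123 = -9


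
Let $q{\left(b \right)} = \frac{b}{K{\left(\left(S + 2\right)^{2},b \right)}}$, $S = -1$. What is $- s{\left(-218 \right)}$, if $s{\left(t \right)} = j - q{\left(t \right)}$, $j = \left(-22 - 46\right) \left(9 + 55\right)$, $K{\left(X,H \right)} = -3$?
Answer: $\frac{13274}{3} \approx 4424.7$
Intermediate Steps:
$q{\left(b \right)} = - \frac{b}{3}$ ($q{\left(b \right)} = \frac{b}{-3} = b \left(- \frac{1}{3}\right) = - \frac{b}{3}$)
$j = -4352$ ($j = \left(-68\right) 64 = -4352$)
$s{\left(t \right)} = -4352 + \frac{t}{3}$ ($s{\left(t \right)} = -4352 - - \frac{t}{3} = -4352 + \frac{t}{3}$)
$- s{\left(-218 \right)} = - (-4352 + \frac{1}{3} \left(-218\right)) = - (-4352 - \frac{218}{3}) = \left(-1\right) \left(- \frac{13274}{3}\right) = \frac{13274}{3}$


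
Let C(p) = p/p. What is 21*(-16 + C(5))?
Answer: -315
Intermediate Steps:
C(p) = 1
21*(-16 + C(5)) = 21*(-16 + 1) = 21*(-15) = -315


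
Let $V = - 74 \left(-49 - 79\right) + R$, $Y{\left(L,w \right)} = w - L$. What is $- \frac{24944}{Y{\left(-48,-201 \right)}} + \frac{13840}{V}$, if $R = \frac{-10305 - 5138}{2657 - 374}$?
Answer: $\frac{543852511712}{3306197349} \approx 164.49$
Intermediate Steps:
$R = - \frac{15443}{2283} \approx -6.7643$
$V = \frac{21609133}{2283}$ ($V = - 74 \left(-49 - 79\right) - \frac{15443}{2283} = \left(-74\right) \left(-128\right) - \frac{15443}{2283} = 9472 - \frac{15443}{2283} = \frac{21609133}{2283} \approx 9465.2$)
$- \frac{24944}{Y{\left(-48,-201 \right)}} + \frac{13840}{V} = - \frac{24944}{-201 - -48} + \frac{13840}{\frac{21609133}{2283}} = - \frac{24944}{-201 + 48} + 13840 \cdot \frac{2283}{21609133} = - \frac{24944}{-153} + \frac{31596720}{21609133} = \left(-24944\right) \left(- \frac{1}{153}\right) + \frac{31596720}{21609133} = \frac{24944}{153} + \frac{31596720}{21609133} = \frac{543852511712}{3306197349}$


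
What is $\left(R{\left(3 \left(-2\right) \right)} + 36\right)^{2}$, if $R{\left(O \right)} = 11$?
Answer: $2209$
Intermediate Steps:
$\left(R{\left(3 \left(-2\right) \right)} + 36\right)^{2} = \left(11 + 36\right)^{2} = 47^{2} = 2209$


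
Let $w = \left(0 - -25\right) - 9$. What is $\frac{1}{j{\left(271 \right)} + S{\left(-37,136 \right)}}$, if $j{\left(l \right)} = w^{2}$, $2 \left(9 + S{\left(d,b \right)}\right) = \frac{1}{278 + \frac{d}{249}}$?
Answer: $\frac{138370}{34177639} \approx 0.0040486$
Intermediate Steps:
$S{\left(d,b \right)} = -9 + \frac{1}{2 \left(278 + \frac{d}{249}\right)}$
$w = 16$ ($w = \left(0 + 25\right) - 9 = 25 - 9 = 16$)
$j{\left(l \right)} = 256$ ($j{\left(l \right)} = 16^{2} = 256$)
$\frac{1}{j{\left(271 \right)} + S{\left(-37,136 \right)}} = \frac{1}{256 + \frac{3 \left(-415249 - -222\right)}{2 \left(69222 - 37\right)}} = \frac{1}{256 + \frac{3 \left(-415249 + 222\right)}{2 \cdot 69185}} = \frac{1}{256 + \frac{3}{2} \cdot \frac{1}{69185} \left(-415027\right)} = \frac{1}{256 - \frac{1245081}{138370}} = \frac{1}{\frac{34177639}{138370}} = \frac{138370}{34177639}$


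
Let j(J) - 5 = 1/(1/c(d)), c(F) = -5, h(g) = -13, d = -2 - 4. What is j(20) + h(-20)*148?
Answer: -1924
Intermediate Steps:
d = -6
j(J) = 0 (j(J) = 5 + 1/(1/(-5)) = 5 + 1/(-⅕) = 5 - 5 = 0)
j(20) + h(-20)*148 = 0 - 13*148 = 0 - 1924 = -1924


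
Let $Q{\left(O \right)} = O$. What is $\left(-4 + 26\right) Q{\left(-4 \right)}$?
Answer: $-88$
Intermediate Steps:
$\left(-4 + 26\right) Q{\left(-4 \right)} = \left(-4 + 26\right) \left(-4\right) = 22 \left(-4\right) = -88$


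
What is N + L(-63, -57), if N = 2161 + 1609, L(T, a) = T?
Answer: 3707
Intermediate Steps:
N = 3770
N + L(-63, -57) = 3770 - 63 = 3707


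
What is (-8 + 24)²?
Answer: 256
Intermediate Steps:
(-8 + 24)² = 16² = 256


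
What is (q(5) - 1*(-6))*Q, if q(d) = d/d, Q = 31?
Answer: 217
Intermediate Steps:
q(d) = 1
(q(5) - 1*(-6))*Q = (1 - 1*(-6))*31 = (1 + 6)*31 = 7*31 = 217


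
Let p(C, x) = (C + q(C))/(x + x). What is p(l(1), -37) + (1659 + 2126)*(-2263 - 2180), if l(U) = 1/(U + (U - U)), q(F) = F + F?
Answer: -1244439873/74 ≈ -1.6817e+7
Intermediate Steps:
q(F) = 2*F
l(U) = 1/U (l(U) = 1/(U + 0) = 1/U)
p(C, x) = 3*C/(2*x) (p(C, x) = (C + 2*C)/(x + x) = (3*C)/((2*x)) = (3*C)*(1/(2*x)) = 3*C/(2*x))
p(l(1), -37) + (1659 + 2126)*(-2263 - 2180) = (3/2)/(1*(-37)) + (1659 + 2126)*(-2263 - 2180) = (3/2)*1*(-1/37) + 3785*(-4443) = -3/74 - 16816755 = -1244439873/74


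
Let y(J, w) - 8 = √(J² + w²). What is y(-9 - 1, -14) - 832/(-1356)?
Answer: 2920/339 + 2*√74 ≈ 25.818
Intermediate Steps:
y(J, w) = 8 + √(J² + w²)
y(-9 - 1, -14) - 832/(-1356) = (8 + √((-9 - 1)² + (-14)²)) - 832/(-1356) = (8 + √((-10)² + 196)) - 832*(-1/1356) = (8 + √(100 + 196)) + 208/339 = (8 + √296) + 208/339 = (8 + 2*√74) + 208/339 = 2920/339 + 2*√74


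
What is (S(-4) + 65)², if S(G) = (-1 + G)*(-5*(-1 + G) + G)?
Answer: 1600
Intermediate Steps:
S(G) = (-1 + G)*(5 - 4*G) (S(G) = (-1 + G)*((5 - 5*G) + G) = (-1 + G)*(5 - 4*G))
(S(-4) + 65)² = ((-5 - 4*(-4)² + 9*(-4)) + 65)² = ((-5 - 4*16 - 36) + 65)² = ((-5 - 64 - 36) + 65)² = (-105 + 65)² = (-40)² = 1600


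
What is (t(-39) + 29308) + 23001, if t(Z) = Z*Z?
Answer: 53830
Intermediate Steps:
t(Z) = Z²
(t(-39) + 29308) + 23001 = ((-39)² + 29308) + 23001 = (1521 + 29308) + 23001 = 30829 + 23001 = 53830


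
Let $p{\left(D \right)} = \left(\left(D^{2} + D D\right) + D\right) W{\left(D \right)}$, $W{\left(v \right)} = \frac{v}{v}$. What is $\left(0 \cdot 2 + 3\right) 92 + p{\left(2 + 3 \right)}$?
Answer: $331$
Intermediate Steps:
$W{\left(v \right)} = 1$
$p{\left(D \right)} = D + 2 D^{2}$ ($p{\left(D \right)} = \left(\left(D^{2} + D D\right) + D\right) 1 = \left(\left(D^{2} + D^{2}\right) + D\right) 1 = \left(2 D^{2} + D\right) 1 = \left(D + 2 D^{2}\right) 1 = D + 2 D^{2}$)
$\left(0 \cdot 2 + 3\right) 92 + p{\left(2 + 3 \right)} = \left(0 \cdot 2 + 3\right) 92 + \left(2 + 3\right) \left(1 + 2 \left(2 + 3\right)\right) = \left(0 + 3\right) 92 + 5 \left(1 + 2 \cdot 5\right) = 3 \cdot 92 + 5 \left(1 + 10\right) = 276 + 5 \cdot 11 = 276 + 55 = 331$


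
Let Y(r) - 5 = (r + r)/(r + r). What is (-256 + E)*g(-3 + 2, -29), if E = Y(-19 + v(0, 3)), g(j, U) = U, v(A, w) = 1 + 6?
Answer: 7250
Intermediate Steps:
v(A, w) = 7
Y(r) = 6 (Y(r) = 5 + (r + r)/(r + r) = 5 + (2*r)/((2*r)) = 5 + (2*r)*(1/(2*r)) = 5 + 1 = 6)
E = 6
(-256 + E)*g(-3 + 2, -29) = (-256 + 6)*(-29) = -250*(-29) = 7250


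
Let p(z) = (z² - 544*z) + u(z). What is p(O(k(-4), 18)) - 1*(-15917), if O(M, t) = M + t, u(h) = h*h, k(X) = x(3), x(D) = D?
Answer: 5375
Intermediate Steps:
k(X) = 3
u(h) = h²
p(z) = -544*z + 2*z² (p(z) = (z² - 544*z) + z² = -544*z + 2*z²)
p(O(k(-4), 18)) - 1*(-15917) = 2*(3 + 18)*(-272 + (3 + 18)) - 1*(-15917) = 2*21*(-272 + 21) + 15917 = 2*21*(-251) + 15917 = -10542 + 15917 = 5375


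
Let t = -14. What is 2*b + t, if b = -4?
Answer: -22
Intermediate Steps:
2*b + t = 2*(-4) - 14 = -8 - 14 = -22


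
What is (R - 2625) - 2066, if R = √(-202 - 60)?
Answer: -4691 + I*√262 ≈ -4691.0 + 16.186*I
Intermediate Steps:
R = I*√262 (R = √(-262) = I*√262 ≈ 16.186*I)
(R - 2625) - 2066 = (I*√262 - 2625) - 2066 = (-2625 + I*√262) - 2066 = -4691 + I*√262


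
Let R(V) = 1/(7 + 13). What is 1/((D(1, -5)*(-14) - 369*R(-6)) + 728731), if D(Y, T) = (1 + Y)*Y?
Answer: 20/14573691 ≈ 1.3723e-6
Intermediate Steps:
D(Y, T) = Y*(1 + Y)
R(V) = 1/20
1/((D(1, -5)*(-14) - 369*R(-6)) + 728731) = 1/(((1*(1 + 1))*(-14) - 369*1/20) + 728731) = 1/(((1*2)*(-14) - 369/20) + 728731) = 1/((2*(-14) - 369/20) + 728731) = 1/((-28 - 369/20) + 728731) = 1/(-929/20 + 728731) = 1/(14573691/20) = 20/14573691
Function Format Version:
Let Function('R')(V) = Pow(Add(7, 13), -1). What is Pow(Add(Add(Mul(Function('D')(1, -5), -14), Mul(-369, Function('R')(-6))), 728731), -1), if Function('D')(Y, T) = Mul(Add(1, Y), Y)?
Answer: Rational(20, 14573691) ≈ 1.3723e-6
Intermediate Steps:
Function('D')(Y, T) = Mul(Y, Add(1, Y))
Function('R')(V) = Rational(1, 20) (Function('R')(V) = Pow(20, -1) = Rational(1, 20))
Pow(Add(Add(Mul(Function('D')(1, -5), -14), Mul(-369, Function('R')(-6))), 728731), -1) = Pow(Add(Add(Mul(Mul(1, Add(1, 1)), -14), Mul(-369, Rational(1, 20))), 728731), -1) = Pow(Add(Add(Mul(Mul(1, 2), -14), Rational(-369, 20)), 728731), -1) = Pow(Add(Add(Mul(2, -14), Rational(-369, 20)), 728731), -1) = Pow(Add(Add(-28, Rational(-369, 20)), 728731), -1) = Pow(Add(Rational(-929, 20), 728731), -1) = Pow(Rational(14573691, 20), -1) = Rational(20, 14573691)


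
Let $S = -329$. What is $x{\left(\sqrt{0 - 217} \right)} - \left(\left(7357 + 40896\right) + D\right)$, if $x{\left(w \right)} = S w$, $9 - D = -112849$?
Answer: $-161111 - 329 i \sqrt{217} \approx -1.6111 \cdot 10^{5} - 4846.5 i$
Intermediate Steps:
$D = 112858$ ($D = 9 - -112849 = 9 + 112849 = 112858$)
$x{\left(w \right)} = - 329 w$
$x{\left(\sqrt{0 - 217} \right)} - \left(\left(7357 + 40896\right) + D\right) = - 329 \sqrt{0 - 217} - \left(\left(7357 + 40896\right) + 112858\right) = - 329 \sqrt{-217} - \left(48253 + 112858\right) = - 329 i \sqrt{217} - 161111 = -161111 - 329 i \sqrt{217}$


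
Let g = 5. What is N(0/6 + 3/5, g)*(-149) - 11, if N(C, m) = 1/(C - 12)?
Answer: 118/57 ≈ 2.0702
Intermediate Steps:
N(C, m) = 1/(-12 + C)
N(0/6 + 3/5, g)*(-149) - 11 = -149/(-12 + (0/6 + 3/5)) - 11 = -149/(-12 + (0*(⅙) + 3*(⅕))) - 11 = -149/(-12 + (0 + ⅗)) - 11 = -149/(-12 + ⅗) - 11 = -149/(-57/5) - 11 = -5/57*(-149) - 11 = 745/57 - 11 = 118/57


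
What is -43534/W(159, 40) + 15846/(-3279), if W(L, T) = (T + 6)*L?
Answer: -43107605/3997101 ≈ -10.785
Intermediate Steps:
W(L, T) = L*(6 + T) (W(L, T) = (6 + T)*L = L*(6 + T))
-43534/W(159, 40) + 15846/(-3279) = -43534*1/(159*(6 + 40)) + 15846/(-3279) = -43534/(159*46) + 15846*(-1/3279) = -43534/7314 - 5282/1093 = -43534*1/7314 - 5282/1093 = -21767/3657 - 5282/1093 = -43107605/3997101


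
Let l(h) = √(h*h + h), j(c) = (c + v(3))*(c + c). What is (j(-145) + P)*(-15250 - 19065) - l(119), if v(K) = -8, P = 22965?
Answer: -2310600525 - 2*√3570 ≈ -2.3106e+9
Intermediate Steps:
j(c) = 2*c*(-8 + c) (j(c) = (c - 8)*(c + c) = (-8 + c)*(2*c) = 2*c*(-8 + c))
l(h) = √(h + h²) (l(h) = √(h² + h) = √(h + h²))
(j(-145) + P)*(-15250 - 19065) - l(119) = (2*(-145)*(-8 - 145) + 22965)*(-15250 - 19065) - √(119*(1 + 119)) = (2*(-145)*(-153) + 22965)*(-34315) - √(119*120) = (44370 + 22965)*(-34315) - √14280 = 67335*(-34315) - 2*√3570 = -2310600525 - 2*√3570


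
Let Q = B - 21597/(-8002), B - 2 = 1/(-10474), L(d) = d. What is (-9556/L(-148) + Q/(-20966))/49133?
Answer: 524748678272186/399311407780383791 ≈ 0.0013141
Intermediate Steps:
B = 20947/10474 (B = 2 + 1/(-10474) = 2 - 1/10474 = 20947/10474 ≈ 1.9999)
Q = 98456218/20953237 (Q = 20947/10474 - 21597/(-8002) = 20947/10474 - 21597*(-1)/8002 = 20947/10474 - 1*(-21597/8002) = 20947/10474 + 21597/8002 = 98456218/20953237 ≈ 4.6989)
(-9556/L(-148) + Q/(-20966))/49133 = (-9556/(-148) + (98456218/20953237)/(-20966))/49133 = (-9556*(-1/148) + (98456218/20953237)*(-1/20966))*(1/49133) = (2389/37 - 49228109/219652783471)*(1/49133) = (524748678272186/8127152988427)*(1/49133) = 524748678272186/399311407780383791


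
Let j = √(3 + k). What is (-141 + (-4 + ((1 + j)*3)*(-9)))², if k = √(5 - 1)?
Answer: 33229 + 9288*√5 ≈ 53998.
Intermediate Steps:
k = 2 (k = √4 = 2)
j = √5 (j = √(3 + 2) = √5 ≈ 2.2361)
(-141 + (-4 + ((1 + j)*3)*(-9)))² = (-141 + (-4 + ((1 + √5)*3)*(-9)))² = (-141 + (-4 + (3 + 3*√5)*(-9)))² = (-141 + (-4 + (-27 - 27*√5)))² = (-141 + (-31 - 27*√5))² = (-172 - 27*√5)²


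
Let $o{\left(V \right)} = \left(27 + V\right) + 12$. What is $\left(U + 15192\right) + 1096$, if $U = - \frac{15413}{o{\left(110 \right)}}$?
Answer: $\frac{2411499}{149} \approx 16185.0$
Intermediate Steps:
$o{\left(V \right)} = 39 + V$
$U = - \frac{15413}{149}$ ($U = - \frac{15413}{39 + 110} = - \frac{15413}{149} \approx -103.44$)
$\left(U + 15192\right) + 1096 = \left(- \frac{15413}{149} + 15192\right) + 1096 = \frac{2248195}{149} + 1096 = \frac{2411499}{149}$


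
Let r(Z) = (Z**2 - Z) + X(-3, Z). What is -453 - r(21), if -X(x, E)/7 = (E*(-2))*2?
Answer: -1461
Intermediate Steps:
X(x, E) = 28*E (X(x, E) = -7*E*(-2)*2 = -7*(-2*E)*2 = -(-28)*E = 28*E)
r(Z) = Z**2 + 27*Z (r(Z) = (Z**2 - Z) + 28*Z = Z**2 + 27*Z)
-453 - r(21) = -453 - 21*(27 + 21) = -453 - 21*48 = -453 - 1*1008 = -453 - 1008 = -1461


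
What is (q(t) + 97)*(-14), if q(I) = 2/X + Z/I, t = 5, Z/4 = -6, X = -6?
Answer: -19292/15 ≈ -1286.1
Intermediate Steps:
Z = -24 (Z = 4*(-6) = -24)
q(I) = -⅓ - 24/I (q(I) = 2/(-6) - 24/I = 2*(-⅙) - 24/I = -⅓ - 24/I)
(q(t) + 97)*(-14) = ((⅓)*(-72 - 1*5)/5 + 97)*(-14) = ((⅓)*(⅕)*(-72 - 5) + 97)*(-14) = ((⅓)*(⅕)*(-77) + 97)*(-14) = (-77/15 + 97)*(-14) = (1378/15)*(-14) = -19292/15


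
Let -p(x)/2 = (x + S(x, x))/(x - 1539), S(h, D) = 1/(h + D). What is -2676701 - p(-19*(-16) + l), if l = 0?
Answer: -1004940808273/375440 ≈ -2.6767e+6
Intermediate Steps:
S(h, D) = 1/(D + h)
p(x) = -2*(x + 1/(2*x))/(-1539 + x) (p(x) = -2*(x + 1/(x + x))/(x - 1539) = -2*(x + 1/(2*x))/(-1539 + x))
-2676701 - p(-19*(-16) + l) = -2676701 - (-1 - 2*(-19*(-16) + 0)²)/((-19*(-16) + 0)*(-1539 + (-19*(-16) + 0))) = -2676701 - (-1 - 2*(304 + 0)²)/((304 + 0)*(-1539 + (304 + 0))) = -2676701 - (-1 - 2*304²)/(304*(-1539 + 304)) = -2676701 - (-1 - 2*92416)/(304*(-1235)) = -2676701 - (-1)*(-1 - 184832)/(304*1235) = -2676701 - (-1)*(-184833)/(304*1235) = -2676701 - 1*184833/375440 = -2676701 - 184833/375440 = -1004940808273/375440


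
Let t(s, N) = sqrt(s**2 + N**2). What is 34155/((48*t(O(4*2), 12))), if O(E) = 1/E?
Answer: 11385*sqrt(9217)/18434 ≈ 59.294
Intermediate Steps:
t(s, N) = sqrt(N**2 + s**2)
34155/((48*t(O(4*2), 12))) = 34155/((48*sqrt(12**2 + (1/(4*2))**2))) = 34155/((48*sqrt(144 + (1/8)**2))) = 34155/((48*sqrt(144 + 1/64))) = 34155/((48*sqrt(9217/64))) = 34155/((48*(sqrt(9217)/8))) = 34155/((6*sqrt(9217))) = 34155*(sqrt(9217)/55302) = 11385*sqrt(9217)/18434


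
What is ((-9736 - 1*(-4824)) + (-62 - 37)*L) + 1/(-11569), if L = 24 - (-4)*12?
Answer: -139290761/11569 ≈ -12040.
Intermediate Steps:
L = 72 (L = 24 - 1*(-48) = 24 + 48 = 72)
((-9736 - 1*(-4824)) + (-62 - 37)*L) + 1/(-11569) = ((-9736 - 1*(-4824)) + (-62 - 37)*72) + 1/(-11569) = ((-9736 + 4824) - 99*72) - 1/11569 = (-4912 - 7128) - 1/11569 = -12040 - 1/11569 = -139290761/11569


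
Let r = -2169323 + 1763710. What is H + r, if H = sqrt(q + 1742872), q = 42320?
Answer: -405613 + 2*sqrt(446298) ≈ -4.0428e+5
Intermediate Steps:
r = -405613
H = 2*sqrt(446298) (H = sqrt(42320 + 1742872) = sqrt(1785192) = 2*sqrt(446298) ≈ 1336.1)
H + r = 2*sqrt(446298) - 405613 = -405613 + 2*sqrt(446298)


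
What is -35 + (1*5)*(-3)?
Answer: -50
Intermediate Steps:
-35 + (1*5)*(-3) = -35 + 5*(-3) = -35 - 15 = -50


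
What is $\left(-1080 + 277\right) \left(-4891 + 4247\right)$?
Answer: $517132$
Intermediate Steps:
$\left(-1080 + 277\right) \left(-4891 + 4247\right) = \left(-803\right) \left(-644\right) = 517132$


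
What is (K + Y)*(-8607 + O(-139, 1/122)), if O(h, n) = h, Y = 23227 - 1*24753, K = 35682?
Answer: -298728376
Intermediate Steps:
Y = -1526 (Y = 23227 - 24753 = -1526)
(K + Y)*(-8607 + O(-139, 1/122)) = (35682 - 1526)*(-8607 - 139) = 34156*(-8746) = -298728376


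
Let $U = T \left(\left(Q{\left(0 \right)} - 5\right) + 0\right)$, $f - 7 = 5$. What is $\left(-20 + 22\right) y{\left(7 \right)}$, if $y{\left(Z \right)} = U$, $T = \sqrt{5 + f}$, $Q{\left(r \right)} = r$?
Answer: $- 10 \sqrt{17} \approx -41.231$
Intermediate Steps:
$f = 12$ ($f = 7 + 5 = 12$)
$T = \sqrt{17}$ ($T = \sqrt{5 + 12} = \sqrt{17} \approx 4.1231$)
$U = - 5 \sqrt{17}$ ($U = \sqrt{17} \left(\left(0 - 5\right) + 0\right) = \sqrt{17} \left(-5 + 0\right) = \sqrt{17} \left(-5\right) = - 5 \sqrt{17} \approx -20.616$)
$y{\left(Z \right)} = - 5 \sqrt{17}$
$\left(-20 + 22\right) y{\left(7 \right)} = \left(-20 + 22\right) \left(- 5 \sqrt{17}\right) = 2 \left(- 5 \sqrt{17}\right) = - 10 \sqrt{17}$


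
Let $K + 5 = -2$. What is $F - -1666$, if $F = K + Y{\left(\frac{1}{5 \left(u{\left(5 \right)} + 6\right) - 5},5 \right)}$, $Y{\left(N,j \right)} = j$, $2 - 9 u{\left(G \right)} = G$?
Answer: $1664$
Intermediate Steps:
$K = -7$ ($K = -5 - 2 = -7$)
$u{\left(G \right)} = \frac{2}{9} - \frac{G}{9}$
$F = -2$ ($F = -7 + 5 = -2$)
$F - -1666 = -2 - -1666 = -2 + 1666 = 1664$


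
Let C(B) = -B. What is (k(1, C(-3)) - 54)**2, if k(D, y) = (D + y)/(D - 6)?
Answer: 75076/25 ≈ 3003.0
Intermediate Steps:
k(D, y) = (D + y)/(-6 + D)
(k(1, C(-3)) - 54)**2 = ((1 - 1*(-3))/(-6 + 1) - 54)**2 = ((1 + 3)/(-5) - 54)**2 = (-1/5*4 - 54)**2 = (-4/5 - 54)**2 = (-274/5)**2 = 75076/25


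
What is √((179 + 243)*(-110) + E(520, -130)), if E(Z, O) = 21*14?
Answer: I*√46126 ≈ 214.77*I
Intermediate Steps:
E(Z, O) = 294
√((179 + 243)*(-110) + E(520, -130)) = √((179 + 243)*(-110) + 294) = √(422*(-110) + 294) = √(-46420 + 294) = √(-46126) = I*√46126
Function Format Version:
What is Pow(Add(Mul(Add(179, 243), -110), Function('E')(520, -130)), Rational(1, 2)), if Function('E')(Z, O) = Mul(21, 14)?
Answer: Mul(I, Pow(46126, Rational(1, 2))) ≈ Mul(214.77, I)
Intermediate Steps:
Function('E')(Z, O) = 294
Pow(Add(Mul(Add(179, 243), -110), Function('E')(520, -130)), Rational(1, 2)) = Pow(Add(Mul(Add(179, 243), -110), 294), Rational(1, 2)) = Pow(Add(Mul(422, -110), 294), Rational(1, 2)) = Pow(Add(-46420, 294), Rational(1, 2)) = Pow(-46126, Rational(1, 2)) = Mul(I, Pow(46126, Rational(1, 2)))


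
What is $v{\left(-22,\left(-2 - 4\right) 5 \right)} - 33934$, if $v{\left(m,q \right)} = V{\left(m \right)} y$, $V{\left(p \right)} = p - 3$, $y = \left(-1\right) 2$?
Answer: $-33884$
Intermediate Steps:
$y = -2$
$V{\left(p \right)} = -3 + p$
$v{\left(m,q \right)} = 6 - 2 m$ ($v{\left(m,q \right)} = \left(-3 + m\right) \left(-2\right) = 6 - 2 m$)
$v{\left(-22,\left(-2 - 4\right) 5 \right)} - 33934 = \left(6 - -44\right) - 33934 = \left(6 + 44\right) - 33934 = 50 - 33934 = -33884$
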